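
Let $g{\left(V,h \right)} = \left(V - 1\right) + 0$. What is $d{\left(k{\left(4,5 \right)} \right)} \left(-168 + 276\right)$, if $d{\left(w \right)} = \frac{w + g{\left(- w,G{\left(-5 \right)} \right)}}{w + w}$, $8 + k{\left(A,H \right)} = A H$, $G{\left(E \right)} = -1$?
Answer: $- \frac{9}{2} \approx -4.5$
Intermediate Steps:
$g{\left(V,h \right)} = -1 + V$ ($g{\left(V,h \right)} = \left(-1 + V\right) + 0 = -1 + V$)
$k{\left(A,H \right)} = -8 + A H$
$d{\left(w \right)} = - \frac{1}{2 w}$ ($d{\left(w \right)} = \frac{w - \left(1 + w\right)}{w + w} = - \frac{1}{2 w}$)
$d{\left(k{\left(4,5 \right)} \right)} \left(-168 + 276\right) = - \frac{1}{2 \left(-8 + 4 \cdot 5\right)} \left(-168 + 276\right) = - \frac{1}{2 \left(-8 + 20\right)} 108 = - \frac{1}{2 \cdot 12} \cdot 108 = \left(- \frac{1}{2}\right) \frac{1}{12} \cdot 108 = \left(- \frac{1}{24}\right) 108 = - \frac{9}{2}$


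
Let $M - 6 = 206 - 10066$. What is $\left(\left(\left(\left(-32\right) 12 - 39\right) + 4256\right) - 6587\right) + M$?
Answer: $-12608$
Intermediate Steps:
$M = -9854$ ($M = 6 + \left(206 - 10066\right) = 6 - 9860 = -9854$)
$\left(\left(\left(\left(-32\right) 12 - 39\right) + 4256\right) - 6587\right) + M = \left(\left(\left(\left(-32\right) 12 - 39\right) + 4256\right) - 6587\right) - 9854 = \left(\left(\left(-384 - 39\right) + 4256\right) - 6587\right) - 9854 = \left(\left(-423 + 4256\right) - 6587\right) - 9854 = \left(3833 - 6587\right) - 9854 = -2754 - 9854 = -12608$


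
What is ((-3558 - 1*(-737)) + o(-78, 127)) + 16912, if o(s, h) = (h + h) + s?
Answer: 14267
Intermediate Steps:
o(s, h) = s + 2*h (o(s, h) = 2*h + s = s + 2*h)
((-3558 - 1*(-737)) + o(-78, 127)) + 16912 = ((-3558 - 1*(-737)) + (-78 + 2*127)) + 16912 = ((-3558 + 737) + (-78 + 254)) + 16912 = (-2821 + 176) + 16912 = -2645 + 16912 = 14267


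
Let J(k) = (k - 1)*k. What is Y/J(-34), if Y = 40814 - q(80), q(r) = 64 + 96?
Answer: 20327/595 ≈ 34.163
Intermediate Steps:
q(r) = 160
Y = 40654 (Y = 40814 - 1*160 = 40814 - 160 = 40654)
J(k) = k*(-1 + k) (J(k) = (-1 + k)*k = k*(-1 + k))
Y/J(-34) = 40654/((-34*(-1 - 34))) = 40654/((-34*(-35))) = 40654/1190 = 40654*(1/1190) = 20327/595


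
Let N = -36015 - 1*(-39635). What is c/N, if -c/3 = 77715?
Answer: -46629/724 ≈ -64.405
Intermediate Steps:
c = -233145 (c = -3*77715 = -233145)
N = 3620 (N = -36015 + 39635 = 3620)
c/N = -233145/3620 = -233145*1/3620 = -46629/724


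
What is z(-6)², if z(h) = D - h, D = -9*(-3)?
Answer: 1089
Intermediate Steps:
D = 27
z(h) = 27 - h
z(-6)² = (27 - 1*(-6))² = (27 + 6)² = 33² = 1089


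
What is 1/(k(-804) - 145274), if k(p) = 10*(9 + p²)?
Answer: 1/6318976 ≈ 1.5825e-7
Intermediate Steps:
k(p) = 90 + 10*p²
1/(k(-804) - 145274) = 1/((90 + 10*(-804)²) - 145274) = 1/((90 + 10*646416) - 145274) = 1/((90 + 6464160) - 145274) = 1/(6464250 - 145274) = 1/6318976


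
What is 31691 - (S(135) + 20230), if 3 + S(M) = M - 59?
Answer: 11388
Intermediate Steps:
S(M) = -62 + M (S(M) = -3 + (M - 59) = -3 + (-59 + M) = -62 + M)
31691 - (S(135) + 20230) = 31691 - ((-62 + 135) + 20230) = 31691 - (73 + 20230) = 31691 - 1*20303 = 31691 - 20303 = 11388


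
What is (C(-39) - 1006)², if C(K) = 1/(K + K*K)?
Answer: 2222755973881/2196324 ≈ 1.0120e+6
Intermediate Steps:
C(K) = 1/(K + K²)
(C(-39) - 1006)² = (1/((-39)*(1 - 39)) - 1006)² = (-1/39/(-38) - 1006)² = (-1/39*(-1/38) - 1006)² = (1/1482 - 1006)² = (-1490891/1482)² = 2222755973881/2196324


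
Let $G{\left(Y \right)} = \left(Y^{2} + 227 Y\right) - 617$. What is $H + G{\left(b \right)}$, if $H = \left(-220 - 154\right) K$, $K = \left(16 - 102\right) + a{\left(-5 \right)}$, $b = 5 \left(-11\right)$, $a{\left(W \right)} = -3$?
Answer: $23209$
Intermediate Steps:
$b = -55$
$G{\left(Y \right)} = -617 + Y^{2} + 227 Y$
$K = -89$ ($K = \left(16 - 102\right) - 3 = -86 - 3 = -89$)
$H = 33286$ ($H = \left(-220 - 154\right) \left(-89\right) = \left(-374\right) \left(-89\right) = 33286$)
$H + G{\left(b \right)} = 33286 + \left(-617 + \left(-55\right)^{2} + 227 \left(-55\right)\right) = 33286 - 10077 = 23209$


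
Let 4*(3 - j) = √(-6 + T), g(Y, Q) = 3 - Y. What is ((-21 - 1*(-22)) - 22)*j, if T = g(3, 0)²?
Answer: -63 + 21*I*√6/4 ≈ -63.0 + 12.86*I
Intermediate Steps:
T = 0 (T = (3 - 1*3)² = (3 - 3)² = 0² = 0)
j = 3 - I*√6/4 (j = 3 - √(-6 + 0)/4 = 3 - I*√6/4 ≈ 3.0 - 0.61237*I)
((-21 - 1*(-22)) - 22)*j = ((-21 - 1*(-22)) - 22)*(3 - I*√6/4) = ((-21 + 22) - 22)*(3 - I*√6/4) = (1 - 22)*(3 - I*√6/4) = -21*(3 - I*√6/4) = -63 + 21*I*√6/4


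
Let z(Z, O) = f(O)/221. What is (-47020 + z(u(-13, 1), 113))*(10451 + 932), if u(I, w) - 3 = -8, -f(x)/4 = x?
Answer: -118290678976/221 ≈ -5.3525e+8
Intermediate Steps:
f(x) = -4*x
u(I, w) = -5 (u(I, w) = 3 - 8 = -5)
z(Z, O) = -4*O/221
(-47020 + z(u(-13, 1), 113))*(10451 + 932) = (-47020 - 4/221*113)*(10451 + 932) = (-47020 - 452/221)*11383 = -10391872/221*11383 = -118290678976/221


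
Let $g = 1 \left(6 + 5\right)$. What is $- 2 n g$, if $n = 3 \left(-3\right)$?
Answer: $198$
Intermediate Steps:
$n = -9$
$g = 11$ ($g = 1 \cdot 11 = 11$)
$- 2 n g = \left(-2\right) \left(-9\right) 11 = 18 \cdot 11 = 198$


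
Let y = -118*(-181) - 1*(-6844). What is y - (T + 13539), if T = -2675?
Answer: 17338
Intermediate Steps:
y = 28202 (y = 21358 + 6844 = 28202)
y - (T + 13539) = 28202 - (-2675 + 13539) = 28202 - 1*10864 = 28202 - 10864 = 17338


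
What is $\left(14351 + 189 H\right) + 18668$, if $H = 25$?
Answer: $37744$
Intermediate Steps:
$\left(14351 + 189 H\right) + 18668 = \left(14351 + 189 \cdot 25\right) + 18668 = \left(14351 + 4725\right) + 18668 = 19076 + 18668 = 37744$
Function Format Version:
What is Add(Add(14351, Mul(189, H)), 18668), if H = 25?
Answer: 37744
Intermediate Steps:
Add(Add(14351, Mul(189, H)), 18668) = Add(Add(14351, Mul(189, 25)), 18668) = Add(Add(14351, 4725), 18668) = Add(19076, 18668) = 37744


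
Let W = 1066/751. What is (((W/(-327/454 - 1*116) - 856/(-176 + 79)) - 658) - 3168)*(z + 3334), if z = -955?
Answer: -35055140514866706/3860235377 ≈ -9.0811e+6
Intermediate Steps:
W = 1066/751 (W = 1066*(1/751) = 1066/751 ≈ 1.4194)
(((W/(-327/454 - 1*116) - 856/(-176 + 79)) - 658) - 3168)*(z + 3334) = (((1066/(751*(-327/454 - 1*116)) - 856/(-176 + 79)) - 658) - 3168)*(-955 + 3334) = (((1066/(751*(-327*1/454 - 116)) - 856/(-97)) - 658) - 3168)*2379 = (((1066/(751*(-327/454 - 116)) - 856*(-1/97)) - 658) - 3168)*2379 = (((1066/(751*(-52991/454)) + 856/97) - 658) - 3168)*2379 = ((((1066/751)*(-454/52991) + 856/97) - 658) - 3168)*2379 = (((-483964/39796241 + 856/97) - 658) - 3168)*2379 = ((34018637788/3860235377 - 658) - 3168)*2379 = (-2506016240278/3860235377 - 3168)*2379 = -14735241914614/3860235377*2379 = -35055140514866706/3860235377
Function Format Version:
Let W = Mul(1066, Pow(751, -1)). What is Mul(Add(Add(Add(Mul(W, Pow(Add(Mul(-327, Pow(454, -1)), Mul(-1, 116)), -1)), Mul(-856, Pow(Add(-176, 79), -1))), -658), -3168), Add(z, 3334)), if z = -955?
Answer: Rational(-35055140514866706, 3860235377) ≈ -9.0811e+6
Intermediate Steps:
W = Rational(1066, 751) (W = Mul(1066, Rational(1, 751)) = Rational(1066, 751) ≈ 1.4194)
Mul(Add(Add(Add(Mul(W, Pow(Add(Mul(-327, Pow(454, -1)), Mul(-1, 116)), -1)), Mul(-856, Pow(Add(-176, 79), -1))), -658), -3168), Add(z, 3334)) = Mul(Add(Add(Add(Mul(Rational(1066, 751), Pow(Add(Mul(-327, Pow(454, -1)), Mul(-1, 116)), -1)), Mul(-856, Pow(Add(-176, 79), -1))), -658), -3168), Add(-955, 3334)) = Mul(Add(Add(Add(Mul(Rational(1066, 751), Pow(Add(Mul(-327, Rational(1, 454)), -116), -1)), Mul(-856, Pow(-97, -1))), -658), -3168), 2379) = Mul(Add(Add(Add(Mul(Rational(1066, 751), Pow(Add(Rational(-327, 454), -116), -1)), Mul(-856, Rational(-1, 97))), -658), -3168), 2379) = Mul(Add(Add(Add(Mul(Rational(1066, 751), Pow(Rational(-52991, 454), -1)), Rational(856, 97)), -658), -3168), 2379) = Mul(Add(Add(Add(Mul(Rational(1066, 751), Rational(-454, 52991)), Rational(856, 97)), -658), -3168), 2379) = Mul(Add(Add(Add(Rational(-483964, 39796241), Rational(856, 97)), -658), -3168), 2379) = Mul(Add(Add(Rational(34018637788, 3860235377), -658), -3168), 2379) = Mul(Add(Rational(-2506016240278, 3860235377), -3168), 2379) = Mul(Rational(-14735241914614, 3860235377), 2379) = Rational(-35055140514866706, 3860235377)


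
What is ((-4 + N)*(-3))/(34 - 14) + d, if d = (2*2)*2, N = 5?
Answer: 157/20 ≈ 7.8500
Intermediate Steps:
d = 8 (d = 4*2 = 8)
((-4 + N)*(-3))/(34 - 14) + d = ((-4 + 5)*(-3))/(34 - 14) + 8 = (1*(-3))/20 + 8 = (1/20)*(-3) + 8 = -3/20 + 8 = 157/20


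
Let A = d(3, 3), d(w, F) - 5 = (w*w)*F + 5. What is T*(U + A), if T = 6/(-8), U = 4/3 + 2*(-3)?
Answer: -97/4 ≈ -24.250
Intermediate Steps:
U = -14/3 (U = 4*(⅓) - 6 = 4/3 - 6 = -14/3 ≈ -4.6667)
d(w, F) = 10 + F*w² (d(w, F) = 5 + ((w*w)*F + 5) = 5 + (w²*F + 5) = 5 + (F*w² + 5) = 5 + (5 + F*w²) = 10 + F*w²)
A = 37 (A = 10 + 3*3² = 10 + 3*9 = 10 + 27 = 37)
T = -¾ (T = 6*(-⅛) = -¾ ≈ -0.75000)
T*(U + A) = -3*(-14/3 + 37)/4 = -¾*97/3 = -97/4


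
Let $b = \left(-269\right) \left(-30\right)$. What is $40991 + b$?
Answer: $49061$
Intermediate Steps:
$b = 8070$
$40991 + b = 40991 + 8070 = 49061$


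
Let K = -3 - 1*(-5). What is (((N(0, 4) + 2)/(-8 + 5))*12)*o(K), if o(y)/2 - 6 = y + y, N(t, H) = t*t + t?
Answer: -160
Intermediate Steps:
N(t, H) = t + t**2 (N(t, H) = t**2 + t = t + t**2)
K = 2 (K = -3 + 5 = 2)
o(y) = 12 + 4*y (o(y) = 12 + 2*(y + y) = 12 + 2*(2*y) = 12 + 4*y)
(((N(0, 4) + 2)/(-8 + 5))*12)*o(K) = (((0*(1 + 0) + 2)/(-8 + 5))*12)*(12 + 4*2) = (((0*1 + 2)/(-3))*12)*(12 + 8) = (((0 + 2)*(-1/3))*12)*20 = ((2*(-1/3))*12)*20 = -2/3*12*20 = -8*20 = -160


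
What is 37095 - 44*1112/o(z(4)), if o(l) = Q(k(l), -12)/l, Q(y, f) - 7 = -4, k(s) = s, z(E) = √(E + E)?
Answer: 37095 - 97856*√2/3 ≈ -9034.8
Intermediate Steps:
z(E) = √2*√E (z(E) = √(2*E) = √2*√E)
Q(y, f) = 3 (Q(y, f) = 7 - 4 = 3)
o(l) = 3/l
37095 - 44*1112/o(z(4)) = 37095 - 44*1112/(3/((√2*√4))) = 37095 - 48928/(3/((√2*2))) = 37095 - 48928/(3/((2*√2))) = 37095 - 48928/(3*(√2/4)) = 37095 - 48928/(3*√2/4) = 37095 - 48928*2*√2/3 = 37095 - 97856*√2/3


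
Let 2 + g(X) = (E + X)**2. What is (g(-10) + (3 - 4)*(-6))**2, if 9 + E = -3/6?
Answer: 2362369/16 ≈ 1.4765e+5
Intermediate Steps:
E = -19/2 (E = -9 - 3/6 = -9 - 3*1/6 = -9 - 1/2 = -19/2 ≈ -9.5000)
g(X) = -2 + (-19/2 + X)**2
(g(-10) + (3 - 4)*(-6))**2 = ((-2 + (-19 + 2*(-10))**2/4) + (3 - 4)*(-6))**2 = ((-2 + (-19 - 20)**2/4) - 1*(-6))**2 = ((-2 + (1/4)*(-39)**2) + 6)**2 = ((-2 + (1/4)*1521) + 6)**2 = ((-2 + 1521/4) + 6)**2 = (1513/4 + 6)**2 = (1537/4)**2 = 2362369/16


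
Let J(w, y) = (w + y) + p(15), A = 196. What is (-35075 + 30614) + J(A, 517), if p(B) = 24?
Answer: -3724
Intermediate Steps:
J(w, y) = 24 + w + y (J(w, y) = (w + y) + 24 = 24 + w + y)
(-35075 + 30614) + J(A, 517) = (-35075 + 30614) + (24 + 196 + 517) = -4461 + 737 = -3724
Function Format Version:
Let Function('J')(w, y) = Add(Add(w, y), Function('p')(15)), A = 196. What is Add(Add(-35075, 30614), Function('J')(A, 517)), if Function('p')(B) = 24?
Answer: -3724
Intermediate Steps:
Function('J')(w, y) = Add(24, w, y) (Function('J')(w, y) = Add(Add(w, y), 24) = Add(24, w, y))
Add(Add(-35075, 30614), Function('J')(A, 517)) = Add(Add(-35075, 30614), Add(24, 196, 517)) = Add(-4461, 737) = -3724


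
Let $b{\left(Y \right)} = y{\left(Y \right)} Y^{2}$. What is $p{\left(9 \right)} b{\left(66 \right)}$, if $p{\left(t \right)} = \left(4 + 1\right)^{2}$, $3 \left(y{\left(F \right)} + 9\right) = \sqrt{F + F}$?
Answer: $-980100 + 72600 \sqrt{33} \approx -5.6305 \cdot 10^{5}$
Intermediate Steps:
$y{\left(F \right)} = -9 + \frac{\sqrt{2} \sqrt{F}}{3}$ ($y{\left(F \right)} = -9 + \frac{\sqrt{F + F}}{3} = -9 + \frac{\sqrt{2 F}}{3} = -9 + \frac{\sqrt{2} \sqrt{F}}{3}$)
$b{\left(Y \right)} = Y^{2} \left(-9 + \frac{\sqrt{2} \sqrt{Y}}{3}\right)$ ($b{\left(Y \right)} = \left(-9 + \frac{\sqrt{2} \sqrt{Y}}{3}\right) Y^{2} = Y^{2} \left(-9 + \frac{\sqrt{2} \sqrt{Y}}{3}\right)$)
$p{\left(t \right)} = 25$ ($p{\left(t \right)} = 5^{2} = 25$)
$p{\left(9 \right)} b{\left(66 \right)} = 25 \frac{66^{2} \left(-27 + \sqrt{2} \sqrt{66}\right)}{3} = 25 \cdot \frac{1}{3} \cdot 4356 \left(-27 + 2 \sqrt{33}\right) = 25 \left(-39204 + 2904 \sqrt{33}\right) = -980100 + 72600 \sqrt{33}$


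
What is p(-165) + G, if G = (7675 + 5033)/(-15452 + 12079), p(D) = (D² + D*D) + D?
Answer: 183090597/3373 ≈ 54281.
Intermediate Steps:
p(D) = D + 2*D² (p(D) = (D² + D²) + D = 2*D² + D = D + 2*D²)
G = -12708/3373 (G = 12708/(-3373) = 12708*(-1/3373) = -12708/3373 ≈ -3.7676)
p(-165) + G = -165*(1 + 2*(-165)) - 12708/3373 = -165*(1 - 330) - 12708/3373 = -165*(-329) - 12708/3373 = 54285 - 12708/3373 = 183090597/3373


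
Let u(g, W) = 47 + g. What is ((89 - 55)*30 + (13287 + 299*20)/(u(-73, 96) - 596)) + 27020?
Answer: 17421613/622 ≈ 28009.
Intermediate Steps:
((89 - 55)*30 + (13287 + 299*20)/(u(-73, 96) - 596)) + 27020 = ((89 - 55)*30 + (13287 + 299*20)/((47 - 73) - 596)) + 27020 = (34*30 + (13287 + 5980)/(-26 - 596)) + 27020 = (1020 + 19267/(-622)) + 27020 = (1020 + 19267*(-1/622)) + 27020 = (1020 - 19267/622) + 27020 = 615173/622 + 27020 = 17421613/622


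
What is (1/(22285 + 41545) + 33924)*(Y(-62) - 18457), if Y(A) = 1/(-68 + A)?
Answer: -5195610008105531/8297900 ≈ -6.2614e+8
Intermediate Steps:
(1/(22285 + 41545) + 33924)*(Y(-62) - 18457) = (1/(22285 + 41545) + 33924)*(1/(-68 - 62) - 18457) = (1/63830 + 33924)*(1/(-130) - 18457) = (1/63830 + 33924)*(-1/130 - 18457) = (2165368921/63830)*(-2399411/130) = -5195610008105531/8297900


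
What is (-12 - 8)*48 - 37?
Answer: -997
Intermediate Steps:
(-12 - 8)*48 - 37 = -20*48 - 37 = -960 - 37 = -997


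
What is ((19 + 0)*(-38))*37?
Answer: -26714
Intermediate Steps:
((19 + 0)*(-38))*37 = (19*(-38))*37 = -722*37 = -26714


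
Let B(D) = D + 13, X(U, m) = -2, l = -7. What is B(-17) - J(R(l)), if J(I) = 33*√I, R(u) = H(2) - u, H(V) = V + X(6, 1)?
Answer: -4 - 33*√7 ≈ -91.310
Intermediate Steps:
H(V) = -2 + V (H(V) = V - 2 = -2 + V)
R(u) = -u (R(u) = (-2 + 2) - u = 0 - u = -u)
B(D) = 13 + D
B(-17) - J(R(l)) = (13 - 17) - 33*√(-1*(-7)) = -4 - 33*√7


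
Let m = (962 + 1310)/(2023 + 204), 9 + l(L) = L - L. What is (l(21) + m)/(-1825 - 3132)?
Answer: 17771/11039239 ≈ 0.0016098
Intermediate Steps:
l(L) = -9 (l(L) = -9 + (L - L) = -9 + 0 = -9)
m = 2272/2227 ≈ 1.0202
(l(21) + m)/(-1825 - 3132) = (-9 + 2272/2227)/(-1825 - 3132) = -17771/2227/(-4957) = -17771/2227*(-1/4957) = 17771/11039239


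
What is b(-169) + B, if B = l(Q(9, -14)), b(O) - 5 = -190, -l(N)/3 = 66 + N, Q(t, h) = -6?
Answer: -365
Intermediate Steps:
l(N) = -198 - 3*N (l(N) = -3*(66 + N) = -198 - 3*N)
b(O) = -185 (b(O) = 5 - 190 = -185)
B = -180 (B = -198 - 3*(-6) = -198 + 18 = -180)
b(-169) + B = -185 - 180 = -365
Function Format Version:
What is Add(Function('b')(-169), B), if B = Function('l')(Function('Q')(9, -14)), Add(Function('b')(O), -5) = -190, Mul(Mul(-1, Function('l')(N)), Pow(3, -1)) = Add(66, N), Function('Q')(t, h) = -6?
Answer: -365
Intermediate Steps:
Function('l')(N) = Add(-198, Mul(-3, N)) (Function('l')(N) = Mul(-3, Add(66, N)) = Add(-198, Mul(-3, N)))
Function('b')(O) = -185 (Function('b')(O) = Add(5, -190) = -185)
B = -180 (B = Add(-198, Mul(-3, -6)) = Add(-198, 18) = -180)
Add(Function('b')(-169), B) = Add(-185, -180) = -365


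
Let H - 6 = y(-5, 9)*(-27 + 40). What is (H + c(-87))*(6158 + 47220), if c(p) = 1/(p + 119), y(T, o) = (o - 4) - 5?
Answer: 5150977/16 ≈ 3.2194e+5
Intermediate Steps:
y(T, o) = -9 + o (y(T, o) = (-4 + o) - 5 = -9 + o)
H = 6 (H = 6 + (-9 + 9)*(-27 + 40) = 6 + 0*13 = 6 + 0 = 6)
c(p) = 1/(119 + p)
(H + c(-87))*(6158 + 47220) = (6 + 1/(119 - 87))*(6158 + 47220) = (6 + 1/32)*53378 = (193/32)*53378 = 5150977/16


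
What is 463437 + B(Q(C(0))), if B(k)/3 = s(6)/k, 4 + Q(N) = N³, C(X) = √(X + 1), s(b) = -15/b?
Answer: 926879/2 ≈ 4.6344e+5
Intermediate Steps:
C(X) = √(1 + X)
Q(N) = -4 + N³
B(k) = -15/(2*k) (B(k) = 3*((-15/6)/k) = 3*((-15*⅙)/k) = 3*(-5/(2*k)) = -15/(2*k))
463437 + B(Q(C(0))) = 463437 - 15/(2*(-4 + (√(1 + 0))³)) = 463437 - 15/(2*(-4 + (√1)³)) = 463437 - 15/(2*(-4 + 1³)) = 463437 - 15/(2*(-4 + 1)) = 463437 - 15/2/(-3) = 463437 - 15/2*(-⅓) = 463437 + 5/2 = 926879/2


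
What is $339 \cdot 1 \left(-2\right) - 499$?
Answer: $-1177$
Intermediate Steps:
$339 \cdot 1 \left(-2\right) - 499 = 339 \left(-2\right) - 499 = -678 - 499 = -1177$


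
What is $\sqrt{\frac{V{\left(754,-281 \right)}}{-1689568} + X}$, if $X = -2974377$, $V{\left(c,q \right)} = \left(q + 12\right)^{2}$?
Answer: $\frac{i \sqrt{530673485045540206}}{422392} \approx 1724.6 i$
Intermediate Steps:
$V{\left(c,q \right)} = \left(12 + q\right)^{2}$
$\sqrt{\frac{V{\left(754,-281 \right)}}{-1689568} + X} = \sqrt{\frac{\left(12 - 281\right)^{2}}{-1689568} - 2974377} = \sqrt{\left(-269\right)^{2} \left(- \frac{1}{1689568}\right) - 2974377} = \sqrt{72361 \left(- \frac{1}{1689568}\right) - 2974377} = \sqrt{- \frac{72361}{1689568} - 2974377} = \sqrt{- \frac{5025412271497}{1689568}} = \frac{i \sqrt{530673485045540206}}{422392}$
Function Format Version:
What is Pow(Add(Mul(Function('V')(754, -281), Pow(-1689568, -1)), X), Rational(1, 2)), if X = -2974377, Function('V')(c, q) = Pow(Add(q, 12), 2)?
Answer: Mul(Rational(1, 422392), I, Pow(530673485045540206, Rational(1, 2))) ≈ Mul(1724.6, I)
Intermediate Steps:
Function('V')(c, q) = Pow(Add(12, q), 2)
Pow(Add(Mul(Function('V')(754, -281), Pow(-1689568, -1)), X), Rational(1, 2)) = Pow(Add(Mul(Pow(Add(12, -281), 2), Pow(-1689568, -1)), -2974377), Rational(1, 2)) = Pow(Add(Mul(Pow(-269, 2), Rational(-1, 1689568)), -2974377), Rational(1, 2)) = Pow(Add(Mul(72361, Rational(-1, 1689568)), -2974377), Rational(1, 2)) = Pow(Add(Rational(-72361, 1689568), -2974377), Rational(1, 2)) = Pow(Rational(-5025412271497, 1689568), Rational(1, 2)) = Mul(Rational(1, 422392), I, Pow(530673485045540206, Rational(1, 2)))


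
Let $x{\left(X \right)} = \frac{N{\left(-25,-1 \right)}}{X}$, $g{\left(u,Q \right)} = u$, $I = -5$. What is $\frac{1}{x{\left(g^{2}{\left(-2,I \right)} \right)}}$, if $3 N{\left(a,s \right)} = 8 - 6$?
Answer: $6$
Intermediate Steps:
$N{\left(a,s \right)} = \frac{2}{3}$ ($N{\left(a,s \right)} = \frac{8 - 6}{3} = \frac{1}{3} \cdot 2 = \frac{2}{3}$)
$x{\left(X \right)} = \frac{2}{3 X}$
$\frac{1}{x{\left(g^{2}{\left(-2,I \right)} \right)}} = \frac{1}{\frac{2}{3} \frac{1}{\left(-2\right)^{2}}} = \frac{1}{\frac{2}{3} \cdot \frac{1}{4}} = \frac{1}{\frac{1}{6}} = 6$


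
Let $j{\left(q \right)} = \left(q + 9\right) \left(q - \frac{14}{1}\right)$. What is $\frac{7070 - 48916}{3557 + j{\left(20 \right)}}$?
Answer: $- \frac{5978}{533} \approx -11.216$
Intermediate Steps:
$j{\left(q \right)} = \left(-14 + q\right) \left(9 + q\right)$ ($j{\left(q \right)} = \left(9 + q\right) \left(q - 14\right) = \left(9 + q\right) \left(-14 + q\right) = \left(-14 + q\right) \left(9 + q\right)$)
$\frac{7070 - 48916}{3557 + j{\left(20 \right)}} = \frac{7070 - 48916}{3557 - \left(226 - 400\right)} = - \frac{41846}{3557 - -174} = - \frac{41846}{3557 + 174} = - \frac{41846}{3731} = \left(-41846\right) \frac{1}{3731} = - \frac{5978}{533}$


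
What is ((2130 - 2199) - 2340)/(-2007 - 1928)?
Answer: 2409/3935 ≈ 0.61220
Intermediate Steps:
((2130 - 2199) - 2340)/(-2007 - 1928) = (-69 - 2340)/(-3935) = -2409*(-1/3935) = 2409/3935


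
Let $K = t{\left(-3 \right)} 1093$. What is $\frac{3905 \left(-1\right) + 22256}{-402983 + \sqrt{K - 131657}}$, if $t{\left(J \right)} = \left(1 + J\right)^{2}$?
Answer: $- \frac{7395141033}{162395425574} - \frac{18351 i \sqrt{127285}}{162395425574} \approx -0.045538 - 4.0316 \cdot 10^{-5} i$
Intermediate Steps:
$K = 4372$ ($K = \left(1 - 3\right)^{2} \cdot 1093 = \left(-2\right)^{2} \cdot 1093 = 4 \cdot 1093 = 4372$)
$\frac{3905 \left(-1\right) + 22256}{-402983 + \sqrt{K - 131657}} = \frac{3905 \left(-1\right) + 22256}{-402983 + \sqrt{4372 - 131657}} = \frac{-3905 + 22256}{-402983 + \sqrt{-127285}} = \frac{18351}{-402983 + i \sqrt{127285}}$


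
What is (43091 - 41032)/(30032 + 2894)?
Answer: 2059/32926 ≈ 0.062534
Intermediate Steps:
(43091 - 41032)/(30032 + 2894) = 2059/32926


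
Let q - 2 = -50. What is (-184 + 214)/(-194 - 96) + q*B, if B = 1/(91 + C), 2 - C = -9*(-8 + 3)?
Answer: -32/29 ≈ -1.1034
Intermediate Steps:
q = -48 (q = 2 - 50 = -48)
C = -43 (C = 2 - (-9)*(-8 + 3) = 2 - (-9)*(-5) = 2 - 1*45 = 2 - 45 = -43)
B = 1/48 (B = 1/(91 - 43) = 1/48 ≈ 0.020833)
(-184 + 214)/(-194 - 96) + q*B = (-184 + 214)/(-194 - 96) - 48*1/48 = 30/(-290) - 1 = 30*(-1/290) - 1 = -3/29 - 1 = -32/29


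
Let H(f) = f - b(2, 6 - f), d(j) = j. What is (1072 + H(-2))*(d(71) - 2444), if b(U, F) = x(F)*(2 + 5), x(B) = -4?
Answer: -2605554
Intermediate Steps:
b(U, F) = -28 (b(U, F) = -4*(2 + 5) = -4*7 = -28)
H(f) = 28 + f (H(f) = f - 1*(-28) = f + 28 = 28 + f)
(1072 + H(-2))*(d(71) - 2444) = (1072 + (28 - 2))*(71 - 2444) = (1072 + 26)*(-2373) = 1098*(-2373) = -2605554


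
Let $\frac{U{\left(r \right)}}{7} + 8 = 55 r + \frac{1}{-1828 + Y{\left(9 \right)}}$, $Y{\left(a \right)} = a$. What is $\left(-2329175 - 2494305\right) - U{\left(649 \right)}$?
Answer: $- \frac{9228312684}{1819} \approx -5.0733 \cdot 10^{6}$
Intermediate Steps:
$U{\left(r \right)} = - \frac{101871}{1819} + 385 r$ ($U{\left(r \right)} = -56 + 7 \left(55 r + \frac{1}{-1828 + 9}\right) = -56 + 7 \left(55 r + \frac{1}{-1819}\right) = -56 + 7 \left(55 r - \frac{1}{1819}\right) = -56 + 7 \left(- \frac{1}{1819} + 55 r\right) = -56 + \left(- \frac{7}{1819} + 385 r\right) = - \frac{101871}{1819} + 385 r$)
$\left(-2329175 - 2494305\right) - U{\left(649 \right)} = \left(-2329175 - 2494305\right) - \left(- \frac{101871}{1819} + 385 \cdot 649\right) = \left(-2329175 - 2494305\right) - \left(- \frac{101871}{1819} + 249865\right) = -4823480 - \frac{454402564}{1819} = - \frac{9228312684}{1819}$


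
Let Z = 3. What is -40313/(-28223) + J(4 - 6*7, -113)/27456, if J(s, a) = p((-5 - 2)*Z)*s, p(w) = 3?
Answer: 1088379/764192 ≈ 1.4242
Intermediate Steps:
J(s, a) = 3*s
-40313/(-28223) + J(4 - 6*7, -113)/27456 = -40313/(-28223) + (3*(4 - 6*7))/27456 = -40313*(-1/28223) + (3*(4 - 42))*(1/27456) = 3101/2171 + (3*(-38))*(1/27456) = 3101/2171 - 114*1/27456 = 3101/2171 - 19/4576 = 1088379/764192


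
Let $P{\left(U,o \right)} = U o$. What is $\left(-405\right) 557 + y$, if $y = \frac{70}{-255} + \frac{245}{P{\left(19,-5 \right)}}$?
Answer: $- \frac{218594630}{969} \approx -2.2559 \cdot 10^{5}$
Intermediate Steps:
$y = - \frac{2765}{969}$ ($y = \frac{70}{-255} + \frac{245}{19 \left(-5\right)} = 70 \left(- \frac{1}{255}\right) + \frac{245}{-95} = - \frac{14}{51} + 245 \left(- \frac{1}{95}\right) = - \frac{14}{51} - \frac{49}{19} = - \frac{2765}{969} \approx -2.8535$)
$\left(-405\right) 557 + y = \left(-405\right) 557 - \frac{2765}{969} = -225585 - \frac{2765}{969} = - \frac{218594630}{969}$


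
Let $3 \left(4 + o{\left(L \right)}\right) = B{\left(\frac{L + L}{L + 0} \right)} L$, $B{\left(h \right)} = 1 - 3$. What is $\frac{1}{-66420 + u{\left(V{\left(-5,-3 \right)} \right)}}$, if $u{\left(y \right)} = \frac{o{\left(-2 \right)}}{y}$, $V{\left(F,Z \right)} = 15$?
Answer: $- \frac{45}{2988908} \approx -1.5056 \cdot 10^{-5}$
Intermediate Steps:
$B{\left(h \right)} = -2$
$o{\left(L \right)} = -4 - \frac{2 L}{3}$ ($o{\left(L \right)} = -4 + \frac{\left(-2\right) L}{3} = -4 - \frac{2 L}{3}$)
$u{\left(y \right)} = - \frac{8}{3 y}$ ($u{\left(y \right)} = \frac{-4 - - \frac{4}{3}}{y} = \frac{-4 + \frac{4}{3}}{y} = - \frac{8}{3 y}$)
$\frac{1}{-66420 + u{\left(V{\left(-5,-3 \right)} \right)}} = \frac{1}{-66420 - \frac{8}{3 \cdot 15}} = \frac{1}{-66420 - \frac{8}{45}} = \frac{1}{- \frac{2988908}{45}} = - \frac{45}{2988908}$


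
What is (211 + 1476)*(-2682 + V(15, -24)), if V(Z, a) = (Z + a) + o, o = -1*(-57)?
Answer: -4443558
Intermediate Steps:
o = 57
V(Z, a) = 57 + Z + a (V(Z, a) = (Z + a) + 57 = 57 + Z + a)
(211 + 1476)*(-2682 + V(15, -24)) = (211 + 1476)*(-2682 + (57 + 15 - 24)) = 1687*(-2682 + 48) = 1687*(-2634) = -4443558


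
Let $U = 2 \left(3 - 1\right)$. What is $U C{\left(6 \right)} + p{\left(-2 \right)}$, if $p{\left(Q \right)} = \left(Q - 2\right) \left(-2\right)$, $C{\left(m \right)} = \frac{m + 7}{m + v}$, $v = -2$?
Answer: $21$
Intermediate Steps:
$C{\left(m \right)} = \frac{7 + m}{-2 + m}$ ($C{\left(m \right)} = \frac{m + 7}{m - 2} = \frac{7 + m}{-2 + m}$)
$p{\left(Q \right)} = 4 - 2 Q$ ($p{\left(Q \right)} = \left(-2 + Q\right) \left(-2\right) = 4 - 2 Q$)
$U = 4$ ($U = 2 \cdot 2 = 4$)
$U C{\left(6 \right)} + p{\left(-2 \right)} = 4 \frac{7 + 6}{-2 + 6} + \left(4 - -4\right) = 4 \cdot \frac{1}{4} \cdot 13 + \left(4 + 4\right) = 4 \cdot \frac{1}{4} \cdot 13 + 8 = 4 \cdot \frac{13}{4} + 8 = 13 + 8 = 21$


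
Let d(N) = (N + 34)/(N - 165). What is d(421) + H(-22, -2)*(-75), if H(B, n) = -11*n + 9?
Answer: -594745/256 ≈ -2323.2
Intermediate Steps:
H(B, n) = 9 - 11*n
d(N) = (34 + N)/(-165 + N)
d(421) + H(-22, -2)*(-75) = (34 + 421)/(-165 + 421) + (9 - 11*(-2))*(-75) = 455/256 + (9 + 22)*(-75) = (1/256)*455 + 31*(-75) = 455/256 - 2325 = -594745/256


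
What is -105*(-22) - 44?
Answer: 2266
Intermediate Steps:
-105*(-22) - 44 = 2310 - 44 = 2266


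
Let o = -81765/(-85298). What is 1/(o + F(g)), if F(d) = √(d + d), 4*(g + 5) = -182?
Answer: 6974390970/741536144429 - 7275748804*I*√101/741536144429 ≈ 0.0094053 - 0.098607*I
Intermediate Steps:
g = -101/2 (g = -5 + (¼)*(-182) = -5 - 91/2 = -101/2 ≈ -50.500)
F(d) = √2*√d (F(d) = √(2*d) = √2*√d)
o = 81765/85298 (o = -81765*(-1/85298) = 81765/85298 ≈ 0.95858)
1/(o + F(g)) = 1/(81765/85298 + √2*√(-101/2)) = 1/(81765/85298 + √2*(I*√202/2)) = 1/(81765/85298 + I*√101)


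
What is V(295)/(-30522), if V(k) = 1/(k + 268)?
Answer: -1/17183886 ≈ -5.8194e-8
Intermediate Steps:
V(k) = 1/(268 + k)
V(295)/(-30522) = 1/((268 + 295)*(-30522)) = -1/30522/563 = (1/563)*(-1/30522) = -1/17183886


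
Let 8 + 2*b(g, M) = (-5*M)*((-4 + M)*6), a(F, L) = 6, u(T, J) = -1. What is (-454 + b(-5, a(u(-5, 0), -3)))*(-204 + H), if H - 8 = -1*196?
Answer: 250096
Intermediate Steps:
b(g, M) = -4 - 5*M*(-24 + 6*M)/2 (b(g, M) = -4 + ((-5*M)*((-4 + M)*6))/2 = -4 + ((-5*M)*(-24 + 6*M))/2 = -4 + (-5*M*(-24 + 6*M))/2 = -4 - 5*M*(-24 + 6*M)/2)
H = -188 (H = 8 - 1*196 = 8 - 196 = -188)
(-454 + b(-5, a(u(-5, 0), -3)))*(-204 + H) = (-454 + (-4 - 15*6² + 60*6))*(-204 - 188) = (-454 + (-4 - 15*36 + 360))*(-392) = (-454 + (-4 - 540 + 360))*(-392) = (-454 - 184)*(-392) = -638*(-392) = 250096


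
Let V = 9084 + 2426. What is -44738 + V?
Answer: -33228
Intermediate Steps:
V = 11510
-44738 + V = -44738 + 11510 = -33228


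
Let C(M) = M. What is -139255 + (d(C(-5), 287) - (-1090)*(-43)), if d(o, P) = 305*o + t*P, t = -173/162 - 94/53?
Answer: -1618164839/8586 ≈ -1.8847e+5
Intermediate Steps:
t = -24397/8586 (t = -173*1/162 - 94*1/53 = -173/162 - 94/53 = -24397/8586 ≈ -2.8415)
d(o, P) = 305*o - 24397*P/8586
-139255 + (d(C(-5), 287) - (-1090)*(-43)) = -139255 + ((305*(-5) - 24397/8586*287) - (-1090)*(-43)) = -139255 + ((-1525 - 7001939/8586) - 1*46870) = -139255 + (-20095589/8586 - 46870) = -139255 - 422521409/8586 = -1618164839/8586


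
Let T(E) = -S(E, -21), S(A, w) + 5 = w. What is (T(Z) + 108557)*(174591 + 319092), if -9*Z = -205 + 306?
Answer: 53605581189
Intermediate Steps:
S(A, w) = -5 + w
Z = -101/9 (Z = -(-205 + 306)/9 = -⅑*101 = -101/9 ≈ -11.222)
T(E) = 26 (T(E) = -(-5 - 21) = -1*(-26) = 26)
(T(Z) + 108557)*(174591 + 319092) = (26 + 108557)*(174591 + 319092) = 108583*493683 = 53605581189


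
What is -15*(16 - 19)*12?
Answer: 540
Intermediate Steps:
-15*(16 - 19)*12 = -15*(-3)*12 = 45*12 = 540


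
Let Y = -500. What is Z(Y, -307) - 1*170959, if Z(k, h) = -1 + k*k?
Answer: 79040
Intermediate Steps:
Z(k, h) = -1 + k²
Z(Y, -307) - 1*170959 = (-1 + (-500)²) - 1*170959 = (-1 + 250000) - 170959 = 249999 - 170959 = 79040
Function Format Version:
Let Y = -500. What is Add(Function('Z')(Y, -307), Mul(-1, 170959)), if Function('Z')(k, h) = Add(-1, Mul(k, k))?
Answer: 79040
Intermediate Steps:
Function('Z')(k, h) = Add(-1, Pow(k, 2))
Add(Function('Z')(Y, -307), Mul(-1, 170959)) = Add(Add(-1, Pow(-500, 2)), Mul(-1, 170959)) = Add(Add(-1, 250000), -170959) = Add(249999, -170959) = 79040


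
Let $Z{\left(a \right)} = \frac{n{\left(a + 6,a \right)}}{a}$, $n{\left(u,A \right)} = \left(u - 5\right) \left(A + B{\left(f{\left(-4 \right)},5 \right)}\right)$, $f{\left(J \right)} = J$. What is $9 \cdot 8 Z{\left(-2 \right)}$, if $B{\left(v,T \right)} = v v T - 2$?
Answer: $2736$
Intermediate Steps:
$B{\left(v,T \right)} = -2 + T v^{2}$ ($B{\left(v,T \right)} = v^{2} T - 2 = T v^{2} - 2 = -2 + T v^{2}$)
$n{\left(u,A \right)} = \left(-5 + u\right) \left(78 + A\right)$ ($n{\left(u,A \right)} = \left(u - 5\right) \left(A - \left(2 - 5 \left(-4\right)^{2}\right)\right) = \left(-5 + u\right) \left(A + \left(-2 + 5 \cdot 16\right)\right) = \left(-5 + u\right) \left(A + \left(-2 + 80\right)\right) = \left(-5 + u\right) \left(A + 78\right) = \left(-5 + u\right) \left(78 + A\right)$)
$Z{\left(a \right)} = \frac{78 + 73 a + a \left(6 + a\right)}{a}$ ($Z{\left(a \right)} = \frac{-390 - 5 a + 78 \left(a + 6\right) + a \left(a + 6\right)}{a} = \frac{-390 - 5 a + 78 \left(6 + a\right) + a \left(6 + a\right)}{a} = \frac{-390 - 5 a + \left(468 + 78 a\right) + a \left(6 + a\right)}{a} = \frac{78 + 73 a + a \left(6 + a\right)}{a}$)
$9 \cdot 8 Z{\left(-2 \right)} = 9 \cdot 8 \left(79 - 2 + \frac{78}{-2}\right) = 72 \left(79 - 2 + 78 \left(- \frac{1}{2}\right)\right) = 72 \left(79 - 2 - 39\right) = 72 \cdot 38 = 2736$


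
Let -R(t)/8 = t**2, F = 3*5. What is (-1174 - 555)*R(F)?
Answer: 3112200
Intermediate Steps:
F = 15
R(t) = -8*t**2
(-1174 - 555)*R(F) = (-1174 - 555)*(-8*15**2) = -(-13832)*225 = -1729*(-1800) = 3112200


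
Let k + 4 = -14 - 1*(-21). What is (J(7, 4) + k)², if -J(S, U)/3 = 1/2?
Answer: 9/4 ≈ 2.2500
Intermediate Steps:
k = 3 (k = -4 + (-14 - 1*(-21)) = -4 + (-14 + 21) = -4 + 7 = 3)
J(S, U) = -3/2
(J(7, 4) + k)² = (-3/2 + 3)² = (3/2)² = 9/4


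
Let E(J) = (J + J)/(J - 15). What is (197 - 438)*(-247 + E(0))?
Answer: 59527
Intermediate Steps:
E(J) = 2*J/(-15 + J) (E(J) = (2*J)/(-15 + J) = 2*J/(-15 + J))
(197 - 438)*(-247 + E(0)) = (197 - 438)*(-247 + 2*0/(-15 + 0)) = -241*(-247 + 2*0/(-15)) = -241*(-247 + 2*0*(-1/15)) = -241*(-247 + 0) = -241*(-247) = 59527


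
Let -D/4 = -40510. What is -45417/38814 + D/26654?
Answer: 846479307/172424726 ≈ 4.9093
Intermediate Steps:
D = 162040 (D = -4*(-40510) = 162040)
-45417/38814 + D/26654 = -45417/38814 + 162040/26654 = -45417*1/38814 + 162040*(1/26654) = -15139/12938 + 81020/13327 = 846479307/172424726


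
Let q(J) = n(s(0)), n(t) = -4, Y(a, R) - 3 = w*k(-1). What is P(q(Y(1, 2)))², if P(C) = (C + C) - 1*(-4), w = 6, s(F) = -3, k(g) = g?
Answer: 16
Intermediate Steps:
Y(a, R) = -3 (Y(a, R) = 3 + 6*(-1) = 3 - 6 = -3)
q(J) = -4
P(C) = 4 + 2*C (P(C) = 2*C + 4 = 4 + 2*C)
P(q(Y(1, 2)))² = (4 + 2*(-4))² = (4 - 8)² = (-4)² = 16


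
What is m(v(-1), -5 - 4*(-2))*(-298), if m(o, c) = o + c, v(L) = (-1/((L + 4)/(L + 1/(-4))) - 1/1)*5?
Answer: -149/6 ≈ -24.833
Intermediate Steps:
v(L) = -5 - 5*(-¼ + L)/(4 + L) (v(L) = (-1/((4 + L)/(L - ¼)) - 1*1)*5 = (-1/((4 + L)/(-¼ + L)) - 1)*5 = (-(-¼ + L)/(4 + L) - 1)*5 = (-1 - (-¼ + L)/(4 + L))*5 = -5 - 5*(-¼ + L)/(4 + L))
m(o, c) = c + o
m(v(-1), -5 - 4*(-2))*(-298) = ((-5 - 4*(-2)) + 5*(-15 - 8*(-1))/(4*(4 - 1)))*(-298) = ((-5 + 8) + (5/4)*(-15 + 8)/3)*(-298) = (3 + (5/4)*(⅓)*(-7))*(-298) = (3 - 35/12)*(-298) = (1/12)*(-298) = -149/6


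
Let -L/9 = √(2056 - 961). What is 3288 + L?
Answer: 3288 - 9*√1095 ≈ 2990.2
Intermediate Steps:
L = -9*√1095 (L = -9*√(2056 - 961) = -9*√1095 ≈ -297.82)
3288 + L = 3288 - 9*√1095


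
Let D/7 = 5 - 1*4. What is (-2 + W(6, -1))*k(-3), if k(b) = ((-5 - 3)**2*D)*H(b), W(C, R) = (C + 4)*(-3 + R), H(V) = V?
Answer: 56448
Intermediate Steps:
D = 7 (D = 7*(5 - 1*4) = 7*(5 - 4) = 7*1 = 7)
W(C, R) = (-3 + R)*(4 + C) (W(C, R) = (4 + C)*(-3 + R) = (-3 + R)*(4 + C))
k(b) = 448*b (k(b) = ((-5 - 3)**2*7)*b = ((-8)**2*7)*b = (64*7)*b = 448*b)
(-2 + W(6, -1))*k(-3) = (-2 + (-12 - 3*6 + 4*(-1) + 6*(-1)))*(448*(-3)) = (-2 + (-12 - 18 - 4 - 6))*(-1344) = (-2 - 40)*(-1344) = -42*(-1344) = 56448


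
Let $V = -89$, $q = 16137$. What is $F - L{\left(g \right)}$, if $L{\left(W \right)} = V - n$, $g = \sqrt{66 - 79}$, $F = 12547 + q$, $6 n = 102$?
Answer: $28790$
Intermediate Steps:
$n = 17$ ($n = \frac{1}{6} \cdot 102 = 17$)
$F = 28684$ ($F = 12547 + 16137 = 28684$)
$g = i \sqrt{13}$ ($g = \sqrt{-13} = i \sqrt{13} \approx 3.6056 i$)
$L{\left(W \right)} = -106$ ($L{\left(W \right)} = -89 - 17 = -106$)
$F - L{\left(g \right)} = 28684 - -106 = 28684 + 106 = 28790$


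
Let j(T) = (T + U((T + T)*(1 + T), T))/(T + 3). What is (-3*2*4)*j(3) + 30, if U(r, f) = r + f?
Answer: -90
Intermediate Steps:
U(r, f) = f + r
j(T) = (2*T + 2*T*(1 + T))/(3 + T) (j(T) = (T + (T + (T + T)*(1 + T)))/(T + 3) = (T + (T + (2*T)*(1 + T)))/(3 + T) = (T + (T + 2*T*(1 + T)))/(3 + T) = (2*T + 2*T*(1 + T))/(3 + T))
(-3*2*4)*j(3) + 30 = (-3*2*4)*(2*3*(2 + 3)/(3 + 3)) + 30 = (-6*4)*(2*3*5/6) + 30 = -48*3*5/6 + 30 = -24*5 + 30 = -120 + 30 = -90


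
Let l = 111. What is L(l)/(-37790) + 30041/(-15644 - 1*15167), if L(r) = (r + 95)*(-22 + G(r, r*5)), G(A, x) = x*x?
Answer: -88911391754/52924895 ≈ -1680.0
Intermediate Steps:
G(A, x) = x²
L(r) = (-22 + 25*r²)*(95 + r) (L(r) = (r + 95)*(-22 + (r*5)²) = (95 + r)*(-22 + (5*r)²) = (95 + r)*(-22 + 25*r²) = (-22 + 25*r²)*(95 + r))
L(l)/(-37790) + 30041/(-15644 - 1*15167) = (-2090 - 22*111 + 25*111³ + 2375*111²)/(-37790) + 30041/(-15644 - 1*15167) = (-2090 - 2442 + 25*1367631 + 2375*12321)*(-1/37790) + 30041/(-15644 - 15167) = (-2090 - 2442 + 34190775 + 29262375)*(-1/37790) + 30041/(-30811) = 63448618*(-1/37790) + 30041*(-1/30811) = -31724309/18895 - 2731/2801 = -88911391754/52924895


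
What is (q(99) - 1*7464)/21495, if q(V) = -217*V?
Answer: -9649/7165 ≈ -1.3467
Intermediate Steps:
(q(99) - 1*7464)/21495 = (-217*99 - 1*7464)/21495 = (-21483 - 7464)*(1/21495) = -28947*1/21495 = -9649/7165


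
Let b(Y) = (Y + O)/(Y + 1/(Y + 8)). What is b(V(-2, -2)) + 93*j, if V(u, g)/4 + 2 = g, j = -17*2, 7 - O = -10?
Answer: -407906/129 ≈ -3162.1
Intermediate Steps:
O = 17 (O = 7 - 1*(-10) = 7 + 10 = 17)
j = -34
V(u, g) = -8 + 4*g
b(Y) = (17 + Y)/(Y + 1/(8 + Y)) (b(Y) = (Y + 17)/(Y + 1/(Y + 8)) = (17 + Y)/(Y + 1/(8 + Y)))
b(V(-2, -2)) + 93*j = (136 + (-8 + 4*(-2))² + 25*(-8 + 4*(-2)))/(1 + (-8 + 4*(-2))² + 8*(-8 + 4*(-2))) + 93*(-34) = (136 + (-8 - 8)² + 25*(-8 - 8))/(1 + (-8 - 8)² + 8*(-8 - 8)) - 3162 = (136 + (-16)² + 25*(-16))/(1 + (-16)² + 8*(-16)) - 3162 = (136 + 256 - 400)/(1 + 256 - 128) - 3162 = -8/129 - 3162 = -407906/129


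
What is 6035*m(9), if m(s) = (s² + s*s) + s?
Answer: 1031985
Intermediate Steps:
m(s) = s + 2*s² (m(s) = (s² + s²) + s = 2*s² + s = s + 2*s²)
6035*m(9) = 6035*(9*(1 + 2*9)) = 6035*(9*(1 + 18)) = 6035*(9*19) = 6035*171 = 1031985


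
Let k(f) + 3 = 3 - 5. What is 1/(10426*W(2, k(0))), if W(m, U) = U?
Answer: -1/52130 ≈ -1.9183e-5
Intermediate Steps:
k(f) = -5 (k(f) = -3 + (3 - 5) = -3 - 2 = -5)
1/(10426*W(2, k(0))) = 1/(10426*(-5)) = 1/(-52130) = -1/52130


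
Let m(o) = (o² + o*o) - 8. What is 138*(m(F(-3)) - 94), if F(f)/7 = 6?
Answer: 472788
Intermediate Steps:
F(f) = 42 (F(f) = 7*6 = 42)
m(o) = -8 + 2*o² (m(o) = (o² + o²) - 8 = 2*o² - 8 = -8 + 2*o²)
138*(m(F(-3)) - 94) = 138*((-8 + 2*42²) - 94) = 138*((-8 + 2*1764) - 94) = 138*((-8 + 3528) - 94) = 138*(3520 - 94) = 138*3426 = 472788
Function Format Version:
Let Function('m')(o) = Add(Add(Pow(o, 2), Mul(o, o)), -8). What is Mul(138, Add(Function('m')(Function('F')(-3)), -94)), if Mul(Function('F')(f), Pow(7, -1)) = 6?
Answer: 472788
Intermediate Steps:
Function('F')(f) = 42 (Function('F')(f) = Mul(7, 6) = 42)
Function('m')(o) = Add(-8, Mul(2, Pow(o, 2))) (Function('m')(o) = Add(Add(Pow(o, 2), Pow(o, 2)), -8) = Add(Mul(2, Pow(o, 2)), -8) = Add(-8, Mul(2, Pow(o, 2))))
Mul(138, Add(Function('m')(Function('F')(-3)), -94)) = Mul(138, Add(Add(-8, Mul(2, Pow(42, 2))), -94)) = Mul(138, Add(Add(-8, Mul(2, 1764)), -94)) = Mul(138, Add(Add(-8, 3528), -94)) = Mul(138, Add(3520, -94)) = Mul(138, 3426) = 472788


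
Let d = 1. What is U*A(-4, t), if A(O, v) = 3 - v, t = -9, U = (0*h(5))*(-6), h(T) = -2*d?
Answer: 0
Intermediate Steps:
h(T) = -2 (h(T) = -2*1 = -2)
U = 0 (U = (0*(-2))*(-6) = 0*(-6) = 0)
U*A(-4, t) = 0*(3 - 1*(-9)) = 0*(3 + 9) = 0*12 = 0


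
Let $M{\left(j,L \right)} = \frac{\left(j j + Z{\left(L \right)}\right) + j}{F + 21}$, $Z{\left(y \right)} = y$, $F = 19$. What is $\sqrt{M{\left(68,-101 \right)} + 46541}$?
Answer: $\frac{3 \sqrt{2073590}}{20} \approx 216.0$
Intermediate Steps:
$M{\left(j,L \right)} = \frac{L}{40} + \frac{j}{40} + \frac{j^{2}}{40}$ ($M{\left(j,L \right)} = \frac{\left(j j + L\right) + j}{19 + 21} = \frac{\left(j^{2} + L\right) + j}{40} = \left(\left(L + j^{2}\right) + j\right) \frac{1}{40} = \left(L + j + j^{2}\right) \frac{1}{40} = \frac{L}{40} + \frac{j}{40} + \frac{j^{2}}{40}$)
$\sqrt{M{\left(68,-101 \right)} + 46541} = \sqrt{\left(\frac{1}{40} \left(-101\right) + \frac{1}{40} \cdot 68 + \frac{68^{2}}{40}\right) + 46541} = \sqrt{\left(- \frac{101}{40} + \frac{17}{10} + \frac{1}{40} \cdot 4624\right) + 46541} = \sqrt{\left(- \frac{101}{40} + \frac{17}{10} + \frac{578}{5}\right) + 46541} = \sqrt{\frac{4591}{40} + 46541} = \sqrt{\frac{1866231}{40}} = \frac{3 \sqrt{2073590}}{20}$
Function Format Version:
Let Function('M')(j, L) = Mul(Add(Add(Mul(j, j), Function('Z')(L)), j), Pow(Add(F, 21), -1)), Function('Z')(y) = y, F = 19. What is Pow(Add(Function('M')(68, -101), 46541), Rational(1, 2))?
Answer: Mul(Rational(3, 20), Pow(2073590, Rational(1, 2))) ≈ 216.00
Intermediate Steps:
Function('M')(j, L) = Add(Mul(Rational(1, 40), L), Mul(Rational(1, 40), j), Mul(Rational(1, 40), Pow(j, 2))) (Function('M')(j, L) = Mul(Add(Add(Mul(j, j), L), j), Pow(Add(19, 21), -1)) = Mul(Add(Add(Pow(j, 2), L), j), Pow(40, -1)) = Mul(Add(Add(L, Pow(j, 2)), j), Rational(1, 40)) = Mul(Add(L, j, Pow(j, 2)), Rational(1, 40)) = Add(Mul(Rational(1, 40), L), Mul(Rational(1, 40), j), Mul(Rational(1, 40), Pow(j, 2))))
Pow(Add(Function('M')(68, -101), 46541), Rational(1, 2)) = Pow(Add(Add(Mul(Rational(1, 40), -101), Mul(Rational(1, 40), 68), Mul(Rational(1, 40), Pow(68, 2))), 46541), Rational(1, 2)) = Pow(Add(Add(Rational(-101, 40), Rational(17, 10), Mul(Rational(1, 40), 4624)), 46541), Rational(1, 2)) = Pow(Add(Add(Rational(-101, 40), Rational(17, 10), Rational(578, 5)), 46541), Rational(1, 2)) = Pow(Add(Rational(4591, 40), 46541), Rational(1, 2)) = Pow(Rational(1866231, 40), Rational(1, 2)) = Mul(Rational(3, 20), Pow(2073590, Rational(1, 2)))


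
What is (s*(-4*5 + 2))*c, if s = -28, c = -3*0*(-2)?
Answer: 0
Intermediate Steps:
c = 0 (c = 0*(-2) = 0)
(s*(-4*5 + 2))*c = -28*(-4*5 + 2)*0 = -28*(-20 + 2)*0 = -28*(-18)*0 = 504*0 = 0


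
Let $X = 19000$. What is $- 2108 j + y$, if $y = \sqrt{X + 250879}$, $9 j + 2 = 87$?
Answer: $- \frac{179180}{9} + \sqrt{269879} \approx -19389.0$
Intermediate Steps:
$j = \frac{85}{9}$ ($j = - \frac{2}{9} + \frac{1}{9} \cdot 87 = - \frac{2}{9} + \frac{29}{3} = \frac{85}{9} \approx 9.4444$)
$y = \sqrt{269879}$ ($y = \sqrt{19000 + 250879} = \sqrt{269879} \approx 519.5$)
$- 2108 j + y = \left(-2108\right) \frac{85}{9} + \sqrt{269879} = - \frac{179180}{9} + \sqrt{269879}$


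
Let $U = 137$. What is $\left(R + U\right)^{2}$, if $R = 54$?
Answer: $36481$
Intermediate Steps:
$\left(R + U\right)^{2} = \left(54 + 137\right)^{2} = 191^{2} = 36481$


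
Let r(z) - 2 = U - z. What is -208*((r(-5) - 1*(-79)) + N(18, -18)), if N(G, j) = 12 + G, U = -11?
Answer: -21840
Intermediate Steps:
r(z) = -9 - z (r(z) = 2 + (-11 - z) = -9 - z)
-208*((r(-5) - 1*(-79)) + N(18, -18)) = -208*(((-9 - 1*(-5)) - 1*(-79)) + (12 + 18)) = -208*(((-9 + 5) + 79) + 30) = -208*((-4 + 79) + 30) = -208*(75 + 30) = -208*105 = -21840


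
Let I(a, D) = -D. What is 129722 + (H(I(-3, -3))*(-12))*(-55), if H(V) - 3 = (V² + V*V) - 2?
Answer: 142262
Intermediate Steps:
H(V) = 1 + 2*V² (H(V) = 3 + ((V² + V*V) - 2) = 3 + ((V² + V²) - 2) = 3 + (2*V² - 2) = 3 + (-2 + 2*V²) = 1 + 2*V²)
129722 + (H(I(-3, -3))*(-12))*(-55) = 129722 + ((1 + 2*(-1*(-3))²)*(-12))*(-55) = 129722 + ((1 + 2*3²)*(-12))*(-55) = 129722 + ((1 + 2*9)*(-12))*(-55) = 129722 + ((1 + 18)*(-12))*(-55) = 129722 + (19*(-12))*(-55) = 129722 - 228*(-55) = 129722 + 12540 = 142262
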